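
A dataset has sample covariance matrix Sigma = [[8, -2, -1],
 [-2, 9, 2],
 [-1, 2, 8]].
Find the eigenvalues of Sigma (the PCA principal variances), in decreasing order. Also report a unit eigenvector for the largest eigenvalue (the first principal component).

Step 1 — characteristic polynomial p(λ) = det(λI - Sigma) = λ³ - tr·λ² + c_1·λ - det, where tr = trace, c_1 = sum of the principal 2×2 minors, det = det(Sigma):
  tr = 8 + 9 + 8 = 25,
  c_1 = (8·9 - (-2)²) + (8·8 - (-1)²) + (9·8 - (2)²) = 68 + 63 + 68 = 199,
  det = 8·(9·8 - (2)²) - (-2)·((-2)·8 - (2)·(-1)) + (-1)·((-2)·(2) - 9·(-1)) = 8·(68) - (-2)·(-14) + (-1)·(5) = 511.
  So p(λ) = λ³ - 25λ² + 199λ - 511.
Step 2 — look for an integer root (rational root theorem: any rational root is an integer divisor of 511). Testing λ = 7:
  p(7) = 343 - 1225 + 1393 - 511 = 0  ✓
  Dividing out (λ - 7): p(λ) = (λ - 7)(λ² - 18λ + 73).
Step 3 — remaining eigenvalues from the quadratic λ² - 18λ + 73 = 0:
  Δ = 18² - 4·73 = 324 - 292 = 32,  λ = (18 ± √32)/2 = (18 ± 5.6569)/2 ≈ 11.8284 or 6.1716.
  Sorted: λ_1 = 11.8284,  λ_2 = 7,  λ_3 = 6.1716  (check: sum = 25 = tr ✓).

Step 4 — unit eigenvector for λ_1 ≈ 11.8284: v spans the null space of (Sigma - λ_1 I), whose rows are
  r_1 = (-3.8284, -2, -1),  r_2 = (-2, -2.8284, 2),  r_3 = (-1, 2, -3.8284).
  v is orthogonal to every row, so take v ∝ r_1 × r_2 = ((-2)·(2) - (-1)·(-2.8284), (-1)·(-2) - (-3.8284)·(2), (-3.8284)·(-2.8284) - (-2)·(-2)) ≈ (-6.8284, 9.6569, 6.8284).
  Rescale (multiply by -1 so the first nonzero entry is positive): u = (6.8284, -9.6569, -6.8284).
  ||u|| = √((6.8284)² + (-9.6569)² + (-6.8284)²) = √(186.5097) ≈ 13.6569,  v_1 = u/||u|| ≈ (0.5, -0.7071, -0.5) (||v_1|| = 1).

λ_1 = 11.8284,  λ_2 = 7,  λ_3 = 6.1716;  v_1 ≈ (0.5, -0.7071, -0.5)


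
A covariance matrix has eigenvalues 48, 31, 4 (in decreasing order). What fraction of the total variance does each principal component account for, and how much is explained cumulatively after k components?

Step 1 — total variance = trace(Sigma) = Σ λ_i = 48 + 31 + 4 = 83.

Step 2 — fraction explained by component i = λ_i / Σ λ:
  PC1: 48/83 = 0.5783
  PC2: 31/83 = 0.3735
  PC3: 4/83 = 0.0482

Step 3 — cumulative fraction after k components = (λ_1 + ... + λ_k) / Σ λ:
  k = 1: 48/83 = 0.5783
  k = 2: (48 + 31)/83 = 79/83 = 0.9518
  k = 3: (48 + 31 + 4)/83 = 83/83 = 1

Summary (fraction, with percent):

explained: PC1 0.5783 (57.83%), PC2 0.3735 (37.35%), PC3 0.0482 (4.82%);  cumulative: 0.5783, 0.9518, 1


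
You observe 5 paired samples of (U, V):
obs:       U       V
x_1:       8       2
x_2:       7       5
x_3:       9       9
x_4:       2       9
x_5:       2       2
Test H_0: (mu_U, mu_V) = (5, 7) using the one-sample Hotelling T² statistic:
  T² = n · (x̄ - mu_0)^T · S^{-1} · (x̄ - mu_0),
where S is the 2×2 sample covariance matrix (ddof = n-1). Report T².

Step 1 — sample mean vector:
  mean(U) = (8 + 7 + 9 + 2 + 2) / 5 = 28/5 = 5.6
  mean(V) = (2 + 5 + 9 + 9 + 2) / 5 = 27/5 = 5.4
  x̄ = (5.6, 5.4),  deviation x̄ - mu_0 = (5.6, 5.4) - (5, 7) = (0.6, -1.6).

Step 2 — sample covariance matrix, S[i,j] = (1/(n-1)) · Σ_k (x_{k,i} - mean_i) · (x_{k,j} - mean_j), divisor n-1 = 4:
  S[U,U] = ((2.4)·(2.4) + (1.4)·(1.4) + (3.4)·(3.4) + (-3.6)·(-3.6) + (-3.6)·(-3.6)) / 4 = 45.2/4 = 11.3
  S[U,V] = ((2.4)·(-3.4) + (1.4)·(-0.4) + (3.4)·(3.6) + (-3.6)·(3.6) + (-3.6)·(-3.4)) / 4 = 2.8/4 = 0.7
  S[V,V] = ((-3.4)·(-3.4) + (-0.4)·(-0.4) + (3.6)·(3.6) + (3.6)·(3.6) + (-3.4)·(-3.4)) / 4 = 49.2/4 = 12.3
  S = [[11.3, 0.7],
 [0.7, 12.3]].

Step 3 — invert S. det(S) = 11.3·12.3 - (0.7)² = 138.5.
  S^{-1} = (1/det) · [[d, -b], [-b, a]] = [[0.0888, -0.0051],
 [-0.0051, 0.0816]].

Step 4 — quadratic form (x̄ - mu_0)^T · S^{-1} · (x̄ - mu_0):
  S^{-1} · (x̄ - mu_0) = (0.0614, -0.1336),
  (x̄ - mu_0)^T · [...] = (0.6)·(0.0614) + (-1.6)·(-0.1336) = 0.2505.

Step 5 — scale by n: T² = 5 · 0.2505 = 1.2527.

T² ≈ 1.2527


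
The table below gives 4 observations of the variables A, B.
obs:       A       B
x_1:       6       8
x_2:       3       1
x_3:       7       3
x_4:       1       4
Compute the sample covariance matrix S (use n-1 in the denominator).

Step 1 — column means:
  mean(A) = (6 + 3 + 7 + 1) / 4 = 17/4 = 4.25
  mean(B) = (8 + 1 + 3 + 4) / 4 = 16/4 = 4

Step 2 — sample covariance S[i,j] = (1/(n-1)) · Σ_k (x_{k,i} - mean_i) · (x_{k,j} - mean_j), with n-1 = 3.
  S[A,A] = ((1.75)·(1.75) + (-1.25)·(-1.25) + (2.75)·(2.75) + (-3.25)·(-3.25)) / 3 = 22.75/3 = 7.5833
  S[A,B] = ((1.75)·(4) + (-1.25)·(-3) + (2.75)·(-1) + (-3.25)·(0)) / 3 = 8/3 = 2.6667
  S[B,B] = ((4)·(4) + (-3)·(-3) + (-1)·(-1) + (0)·(0)) / 3 = 26/3 = 8.6667

S is symmetric (S[j,i] = S[i,j]). Assembling:

S = [[7.5833, 2.6667],
 [2.6667, 8.6667]]


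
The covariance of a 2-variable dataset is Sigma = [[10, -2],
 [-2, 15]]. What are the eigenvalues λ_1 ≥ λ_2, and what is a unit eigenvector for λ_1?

Step 1 — characteristic polynomial of 2×2 Sigma:
  det(Sigma - λI) = λ² - trace · λ + det = 0.
  trace = 10 + 15 = 25, det = 10·15 - (-2)² = 146.
Step 2 — discriminant:
  Δ = trace² - 4·det = 625 - 584 = 41.
Step 3 — eigenvalues:
  λ = (trace ± √Δ)/2 = (25 ± 6.4031)/2,
  λ_1 = 15.7016,  λ_2 = 9.2984.

Step 4 — unit eigenvector for λ_1: solve (Sigma - λ_1 I)v = 0. First row:
  (10 - 15.7016)·v_x + (-2)·v_y = 0, i.e. (-5.7016)·v_x + (-2)·v_y = 0,
  so v ∝ (b, λ_1 - a) = (-2, 5.7016); multiply by -1 so the first entry is positive: u = (2, -5.7016).
  ||u|| = √((2)² + (-5.7016)²) = √(36.5078) ≈ 6.0422,
  v_1 = u/||u|| ≈ (0.331, -0.9436) (||v_1|| = 1).

λ_1 = 15.7016,  λ_2 = 9.2984;  v_1 ≈ (0.331, -0.9436)


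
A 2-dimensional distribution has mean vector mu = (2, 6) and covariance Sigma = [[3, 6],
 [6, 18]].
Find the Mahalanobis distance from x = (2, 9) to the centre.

Step 1 — centre the observation: (x - mu) = (0, 3).

Step 2 — invert Sigma. det(Sigma) = 3·18 - (6)² = 18.
  Sigma^{-1} = (1/det) · [[d, -b], [-b, a]] = [[1, -0.3333],
 [-0.3333, 0.1667]].

Step 3 — form the quadratic (x - mu)^T · Sigma^{-1} · (x - mu):
  Sigma^{-1} · (x - mu) = (-1, 0.5).
  (x - mu)^T · [Sigma^{-1} · (x - mu)] = (0)·(-1) + (3)·(0.5) = 1.5.

Step 4 — take square root: d = √(1.5) ≈ 1.2247.

d(x, mu) = √(1.5) ≈ 1.2247


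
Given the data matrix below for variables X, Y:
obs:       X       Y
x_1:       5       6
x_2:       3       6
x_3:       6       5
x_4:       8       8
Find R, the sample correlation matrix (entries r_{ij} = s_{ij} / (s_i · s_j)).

Step 1 — column means:
  mean(X) = (5 + 3 + 6 + 8) / 4 = 22/4 = 5.5
  mean(Y) = (6 + 6 + 5 + 8) / 4 = 25/4 = 6.25

Step 2 — sample variances and covariances s[i,j] = (1/(n-1)) · Σ_k (x_{k,i} - mean_i) · (x_{k,j} - mean_j), with n-1 = 3:
  s[X,X] = ((-0.5)·(-0.5) + (-2.5)·(-2.5) + (0.5)·(0.5) + (2.5)·(2.5)) / 3 = 13/3 = 4.3333
  s[X,Y] = ((-0.5)·(-0.25) + (-2.5)·(-0.25) + (0.5)·(-1.25) + (2.5)·(1.75)) / 3 = 4.5/3 = 1.5
  s[Y,Y] = ((-0.25)·(-0.25) + (-0.25)·(-0.25) + (-1.25)·(-1.25) + (1.75)·(1.75)) / 3 = 4.75/3 = 1.5833
  Sample standard deviations s_i = √(s[i,i]):
  s(X) = √(4.3333) = 2.0817
  s(Y) = √(1.5833) = 1.2583

Step 3 — r_{ij} = s_{ij} / (s_i · s_j):
  r[X,X] = 1 (diagonal).
  r[X,Y] = 1.5 / (2.0817 · 1.2583) = 1.5 / 2.6194 = 0.5727
  r[Y,Y] = 1 (diagonal).

R is symmetric with unit diagonal. Assembling:

R = [[1, 0.5727],
 [0.5727, 1]]


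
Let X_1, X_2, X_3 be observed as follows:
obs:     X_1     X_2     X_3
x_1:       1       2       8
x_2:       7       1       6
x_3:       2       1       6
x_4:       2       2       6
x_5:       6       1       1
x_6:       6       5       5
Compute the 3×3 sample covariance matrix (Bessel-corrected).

Step 1 — column means:
  mean(X_1) = (1 + 7 + 2 + 2 + 6 + 6) / 6 = 24/6 = 4
  mean(X_2) = (2 + 1 + 1 + 2 + 1 + 5) / 6 = 12/6 = 2
  mean(X_3) = (8 + 6 + 6 + 6 + 1 + 5) / 6 = 32/6 = 5.3333

Step 2 — sample covariance S[i,j] = (1/(n-1)) · Σ_k (x_{k,i} - mean_i) · (x_{k,j} - mean_j), with n-1 = 5.
  S[X_1,X_1] = ((-3)·(-3) + (3)·(3) + (-2)·(-2) + (-2)·(-2) + (2)·(2) + (2)·(2)) / 5 = 34/5 = 6.8
  S[X_1,X_2] = ((-3)·(0) + (3)·(-1) + (-2)·(-1) + (-2)·(0) + (2)·(-1) + (2)·(3)) / 5 = 3/5 = 0.6
  S[X_1,X_3] = ((-3)·(2.6667) + (3)·(0.6667) + (-2)·(0.6667) + (-2)·(0.6667) + (2)·(-4.3333) + (2)·(-0.3333)) / 5 = -18/5 = -3.6
  S[X_2,X_2] = ((0)·(0) + (-1)·(-1) + (-1)·(-1) + (0)·(0) + (-1)·(-1) + (3)·(3)) / 5 = 12/5 = 2.4
  S[X_2,X_3] = ((0)·(2.6667) + (-1)·(0.6667) + (-1)·(0.6667) + (0)·(0.6667) + (-1)·(-4.3333) + (3)·(-0.3333)) / 5 = 2/5 = 0.4
  S[X_3,X_3] = ((2.6667)·(2.6667) + (0.6667)·(0.6667) + (0.6667)·(0.6667) + (0.6667)·(0.6667) + (-4.3333)·(-4.3333) + (-0.3333)·(-0.3333)) / 5 = 27.3333/5 = 5.4667

S is symmetric (S[j,i] = S[i,j]). Assembling:

S = [[6.8, 0.6, -3.6],
 [0.6, 2.4, 0.4],
 [-3.6, 0.4, 5.4667]]


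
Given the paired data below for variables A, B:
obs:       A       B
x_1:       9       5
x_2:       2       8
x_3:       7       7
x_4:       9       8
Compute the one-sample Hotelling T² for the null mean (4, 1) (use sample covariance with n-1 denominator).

Step 1 — sample mean vector:
  mean(A) = (9 + 2 + 7 + 9) / 4 = 27/4 = 6.75
  mean(B) = (5 + 8 + 7 + 8) / 4 = 28/4 = 7
  x̄ = (6.75, 7),  deviation x̄ - mu_0 = (6.75, 7) - (4, 1) = (2.75, 6).

Step 2 — sample covariance matrix, S[i,j] = (1/(n-1)) · Σ_k (x_{k,i} - mean_i) · (x_{k,j} - mean_j), divisor n-1 = 3:
  S[A,A] = ((2.25)·(2.25) + (-4.75)·(-4.75) + (0.25)·(0.25) + (2.25)·(2.25)) / 3 = 32.75/3 = 10.9167
  S[A,B] = ((2.25)·(-2) + (-4.75)·(1) + (0.25)·(0) + (2.25)·(1)) / 3 = -7/3 = -2.3333
  S[B,B] = ((-2)·(-2) + (1)·(1) + (0)·(0) + (1)·(1)) / 3 = 6/3 = 2
  S = [[10.9167, -2.3333],
 [-2.3333, 2]].

Step 3 — invert S. det(S) = 10.9167·2 - (-2.3333)² = 16.3889.
  S^{-1} = (1/det) · [[d, -b], [-b, a]] = [[0.122, 0.1424],
 [0.1424, 0.6661]].

Step 4 — quadratic form (x̄ - mu_0)^T · S^{-1} · (x̄ - mu_0):
  S^{-1} · (x̄ - mu_0) = (1.1898, 4.3881),
  (x̄ - mu_0)^T · [...] = (2.75)·(1.1898) + (6)·(4.3881) = 29.6008.

Step 5 — scale by n: T² = 4 · 29.6008 = 118.4034.

T² ≈ 118.4034


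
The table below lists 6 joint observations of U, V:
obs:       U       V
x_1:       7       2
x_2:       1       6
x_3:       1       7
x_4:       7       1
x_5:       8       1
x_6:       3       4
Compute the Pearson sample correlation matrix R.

Step 1 — column means:
  mean(U) = (7 + 1 + 1 + 7 + 8 + 3) / 6 = 27/6 = 4.5
  mean(V) = (2 + 6 + 7 + 1 + 1 + 4) / 6 = 21/6 = 3.5

Step 2 — sample variances and covariances s[i,j] = (1/(n-1)) · Σ_k (x_{k,i} - mean_i) · (x_{k,j} - mean_j), with n-1 = 5:
  s[U,U] = ((2.5)·(2.5) + (-3.5)·(-3.5) + (-3.5)·(-3.5) + (2.5)·(2.5) + (3.5)·(3.5) + (-1.5)·(-1.5)) / 5 = 51.5/5 = 10.3
  s[U,V] = ((2.5)·(-1.5) + (-3.5)·(2.5) + (-3.5)·(3.5) + (2.5)·(-2.5) + (3.5)·(-2.5) + (-1.5)·(0.5)) / 5 = -40.5/5 = -8.1
  s[V,V] = ((-1.5)·(-1.5) + (2.5)·(2.5) + (3.5)·(3.5) + (-2.5)·(-2.5) + (-2.5)·(-2.5) + (0.5)·(0.5)) / 5 = 33.5/5 = 6.7
  Sample standard deviations s_i = √(s[i,i]):
  s(U) = √(10.3) = 3.2094
  s(V) = √(6.7) = 2.5884

Step 3 — r_{ij} = s_{ij} / (s_i · s_j):
  r[U,U] = 1 (diagonal).
  r[U,V] = -8.1 / (3.2094 · 2.5884) = -8.1 / 8.3072 = -0.9751
  r[V,V] = 1 (diagonal).

R is symmetric with unit diagonal. Assembling:

R = [[1, -0.9751],
 [-0.9751, 1]]


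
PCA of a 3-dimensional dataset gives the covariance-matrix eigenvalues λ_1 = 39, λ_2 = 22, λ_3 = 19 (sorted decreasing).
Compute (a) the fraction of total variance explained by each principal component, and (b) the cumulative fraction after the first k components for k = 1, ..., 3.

Step 1 — total variance = trace(Sigma) = Σ λ_i = 39 + 22 + 19 = 80.

Step 2 — fraction explained by component i = λ_i / Σ λ:
  PC1: 39/80 = 0.4875
  PC2: 22/80 = 0.275
  PC3: 19/80 = 0.2375

Step 3 — cumulative fraction after k components = (λ_1 + ... + λ_k) / Σ λ:
  k = 1: 39/80 = 0.4875
  k = 2: (39 + 22)/80 = 61/80 = 0.7625
  k = 3: (39 + 22 + 19)/80 = 80/80 = 1

Summary (fraction, with percent):

explained: PC1 0.4875 (48.75%), PC2 0.275 (27.5%), PC3 0.2375 (23.75%);  cumulative: 0.4875, 0.7625, 1


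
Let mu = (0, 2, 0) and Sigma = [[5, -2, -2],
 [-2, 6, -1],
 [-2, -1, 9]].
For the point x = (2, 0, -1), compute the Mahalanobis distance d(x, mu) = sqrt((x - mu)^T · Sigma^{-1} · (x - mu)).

Step 1 — centre the observation: (x - mu) = (2, -2, -1).

Step 2 — invert Sigma (cofactor / det for 3×3, or solve directly):
  Sigma^{-1} = [[0.269, 0.1015, 0.0711],
 [0.1015, 0.2081, 0.0457],
 [0.0711, 0.0457, 0.132]].

Step 3 — form the quadratic (x - mu)^T · Sigma^{-1} · (x - mu):
  Sigma^{-1} · (x - mu) = (0.264, -0.2589, -0.0812).
  (x - mu)^T · [Sigma^{-1} · (x - mu)] = (2)·(0.264) + (-2)·(-0.2589) + (-1)·(-0.0812) = 1.1269.

Step 4 — take square root: d = √(1.1269) ≈ 1.0616.

d(x, mu) = √(1.1269) ≈ 1.0616


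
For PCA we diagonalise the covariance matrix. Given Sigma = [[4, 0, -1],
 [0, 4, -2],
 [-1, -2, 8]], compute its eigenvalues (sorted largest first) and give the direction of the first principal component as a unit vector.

Step 1 — characteristic polynomial p(λ) = det(λI - Sigma) = λ³ - tr·λ² + c_1·λ - det, where tr = trace, c_1 = sum of the principal 2×2 minors, det = det(Sigma):
  tr = 4 + 4 + 8 = 16,
  c_1 = (4·4 - (0)²) + (4·8 - (-1)²) + (4·8 - (-2)²) = 16 + 31 + 28 = 75,
  det = 4·(4·8 - (-2)²) - (0)·((0)·8 - (-2)·(-1)) + (-1)·((0)·(-2) - 4·(-1)) = 4·(28) - (0)·(-2) + (-1)·(4) = 108.
  So p(λ) = λ³ - 16λ² + 75λ - 108.
Step 2 — look for an integer root (rational root theorem: any rational root is an integer divisor of 108). Testing λ = 3:
  p(3) = 27 - 144 + 225 - 108 = 0  ✓
  Dividing out (λ - 3): p(λ) = (λ - 3)(λ² - 13λ + 36).
Step 3 — remaining eigenvalues from the quadratic λ² - 13λ + 36 = 0:
  Δ = 13² - 4·36 = 169 - 144 = 25,  λ = (13 ± √25)/2 = (13 ± 5)/2 = 9 or 4.
  Sorted: λ_1 = 9,  λ_2 = 4,  λ_3 = 3  (check: sum = 16 = tr ✓).

Step 4 — unit eigenvector for λ_1 = 9: v spans the null space of (Sigma - λ_1 I), whose rows are
  r_1 = (-5, 0, -1),  r_2 = (0, -5, -2),  r_3 = (-1, -2, -1).
  v is orthogonal to every row, so take v ∝ r_1 × r_2 = ((0)·(-2) - (-1)·(-5), (-1)·(0) - (-5)·(-2), (-5)·(-5) - (0)·(0)) = (-5, -10, 25).
  Rescale (divide by 5; multiply by -1 so the first nonzero entry is positive): u = (1, 2, -5).
  ||u|| = √((1)² + (2)² + (-5)²) = √(30) ≈ 5.4772,  v_1 = u/||u|| ≈ (0.1826, 0.3651, -0.9129) (||v_1|| = 1).

λ_1 = 9,  λ_2 = 4,  λ_3 = 3;  v_1 ≈ (0.1826, 0.3651, -0.9129)


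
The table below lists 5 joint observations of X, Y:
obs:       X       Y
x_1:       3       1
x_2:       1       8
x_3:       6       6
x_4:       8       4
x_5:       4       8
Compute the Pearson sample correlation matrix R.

Step 1 — column means:
  mean(X) = (3 + 1 + 6 + 8 + 4) / 5 = 22/5 = 4.4
  mean(Y) = (1 + 8 + 6 + 4 + 8) / 5 = 27/5 = 5.4

Step 2 — sample variances and covariances s[i,j] = (1/(n-1)) · Σ_k (x_{k,i} - mean_i) · (x_{k,j} - mean_j), with n-1 = 4:
  s[X,X] = ((-1.4)·(-1.4) + (-3.4)·(-3.4) + (1.6)·(1.6) + (3.6)·(3.6) + (-0.4)·(-0.4)) / 4 = 29.2/4 = 7.3
  s[X,Y] = ((-1.4)·(-4.4) + (-3.4)·(2.6) + (1.6)·(0.6) + (3.6)·(-1.4) + (-0.4)·(2.6)) / 4 = -7.8/4 = -1.95
  s[Y,Y] = ((-4.4)·(-4.4) + (2.6)·(2.6) + (0.6)·(0.6) + (-1.4)·(-1.4) + (2.6)·(2.6)) / 4 = 35.2/4 = 8.8
  Sample standard deviations s_i = √(s[i,i]):
  s(X) = √(7.3) = 2.7019
  s(Y) = √(8.8) = 2.9665

Step 3 — r_{ij} = s_{ij} / (s_i · s_j):
  r[X,X] = 1 (diagonal).
  r[X,Y] = -1.95 / (2.7019 · 2.9665) = -1.95 / 8.015 = -0.2433
  r[Y,Y] = 1 (diagonal).

R is symmetric with unit diagonal. Assembling:

R = [[1, -0.2433],
 [-0.2433, 1]]


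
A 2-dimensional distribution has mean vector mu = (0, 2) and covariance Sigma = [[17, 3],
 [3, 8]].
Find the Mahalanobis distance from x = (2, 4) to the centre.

Step 1 — centre the observation: (x - mu) = (2, 2).

Step 2 — invert Sigma. det(Sigma) = 17·8 - (3)² = 127.
  Sigma^{-1} = (1/det) · [[d, -b], [-b, a]] = [[0.063, -0.0236],
 [-0.0236, 0.1339]].

Step 3 — form the quadratic (x - mu)^T · Sigma^{-1} · (x - mu):
  Sigma^{-1} · (x - mu) = (0.0787, 0.2205).
  (x - mu)^T · [Sigma^{-1} · (x - mu)] = (2)·(0.0787) + (2)·(0.2205) = 0.5984.

Step 4 — take square root: d = √(0.5984) ≈ 0.7736.

d(x, mu) = √(0.5984) ≈ 0.7736


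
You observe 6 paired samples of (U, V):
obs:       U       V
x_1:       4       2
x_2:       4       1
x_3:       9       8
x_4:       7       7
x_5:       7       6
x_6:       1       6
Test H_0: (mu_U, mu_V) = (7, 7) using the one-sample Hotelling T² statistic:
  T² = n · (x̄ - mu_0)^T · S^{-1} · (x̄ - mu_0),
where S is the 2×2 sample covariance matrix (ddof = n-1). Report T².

Step 1 — sample mean vector:
  mean(U) = (4 + 4 + 9 + 7 + 7 + 1) / 6 = 32/6 = 5.3333
  mean(V) = (2 + 1 + 8 + 7 + 6 + 6) / 6 = 30/6 = 5
  x̄ = (5.3333, 5),  deviation x̄ - mu_0 = (5.3333, 5) - (7, 7) = (-1.6667, -2).

Step 2 — sample covariance matrix, S[i,j] = (1/(n-1)) · Σ_k (x_{k,i} - mean_i) · (x_{k,j} - mean_j), divisor n-1 = 5:
  S[U,U] = ((-1.3333)·(-1.3333) + (-1.3333)·(-1.3333) + (3.6667)·(3.6667) + (1.6667)·(1.6667) + (1.6667)·(1.6667) + (-4.3333)·(-4.3333)) / 5 = 41.3333/5 = 8.2667
  S[U,V] = ((-1.3333)·(-3) + (-1.3333)·(-4) + (3.6667)·(3) + (1.6667)·(2) + (1.6667)·(1) + (-4.3333)·(1)) / 5 = 21/5 = 4.2
  S[V,V] = ((-3)·(-3) + (-4)·(-4) + (3)·(3) + (2)·(2) + (1)·(1) + (1)·(1)) / 5 = 40/5 = 8
  S = [[8.2667, 4.2],
 [4.2, 8]].

Step 3 — invert S. det(S) = 8.2667·8 - (4.2)² = 48.4933.
  S^{-1} = (1/det) · [[d, -b], [-b, a]] = [[0.165, -0.0866],
 [-0.0866, 0.1705]].

Step 4 — quadratic form (x̄ - mu_0)^T · S^{-1} · (x̄ - mu_0):
  S^{-1} · (x̄ - mu_0) = (-0.1017, -0.1966),
  (x̄ - mu_0)^T · [...] = (-1.6667)·(-0.1017) + (-2)·(-0.1966) = 0.5627.

Step 5 — scale by n: T² = 6 · 0.5627 = 3.3764.

T² ≈ 3.3764


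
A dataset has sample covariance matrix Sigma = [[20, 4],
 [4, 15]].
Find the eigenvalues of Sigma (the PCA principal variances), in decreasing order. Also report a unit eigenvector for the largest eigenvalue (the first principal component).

Step 1 — characteristic polynomial of 2×2 Sigma:
  det(Sigma - λI) = λ² - trace · λ + det = 0.
  trace = 20 + 15 = 35, det = 20·15 - (4)² = 284.
Step 2 — discriminant:
  Δ = trace² - 4·det = 1225 - 1136 = 89.
Step 3 — eigenvalues:
  λ = (trace ± √Δ)/2 = (35 ± 9.434)/2,
  λ_1 = 22.217,  λ_2 = 12.783.

Step 4 — unit eigenvector for λ_1: solve (Sigma - λ_1 I)v = 0. First row:
  (20 - 22.217)·v_x + (4)·v_y = 0, i.e. (-2.217)·v_x + (4)·v_y = 0,
  so v ∝ (b, λ_1 - a) = (4, 2.217) = u.
  ||u|| = √((4)² + (2.217)²) = √(20.915) ≈ 4.5733,
  v_1 = u/||u|| ≈ (0.8746, 0.4848) (||v_1|| = 1).

λ_1 = 22.217,  λ_2 = 12.783;  v_1 ≈ (0.8746, 0.4848)


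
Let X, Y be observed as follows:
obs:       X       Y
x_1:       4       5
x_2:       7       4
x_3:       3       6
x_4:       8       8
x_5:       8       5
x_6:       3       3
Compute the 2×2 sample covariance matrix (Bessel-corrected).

Step 1 — column means:
  mean(X) = (4 + 7 + 3 + 8 + 8 + 3) / 6 = 33/6 = 5.5
  mean(Y) = (5 + 4 + 6 + 8 + 5 + 3) / 6 = 31/6 = 5.1667

Step 2 — sample covariance S[i,j] = (1/(n-1)) · Σ_k (x_{k,i} - mean_i) · (x_{k,j} - mean_j), with n-1 = 5.
  S[X,X] = ((-1.5)·(-1.5) + (1.5)·(1.5) + (-2.5)·(-2.5) + (2.5)·(2.5) + (2.5)·(2.5) + (-2.5)·(-2.5)) / 5 = 29.5/5 = 5.9
  S[X,Y] = ((-1.5)·(-0.1667) + (1.5)·(-1.1667) + (-2.5)·(0.8333) + (2.5)·(2.8333) + (2.5)·(-0.1667) + (-2.5)·(-2.1667)) / 5 = 8.5/5 = 1.7
  S[Y,Y] = ((-0.1667)·(-0.1667) + (-1.1667)·(-1.1667) + (0.8333)·(0.8333) + (2.8333)·(2.8333) + (-0.1667)·(-0.1667) + (-2.1667)·(-2.1667)) / 5 = 14.8333/5 = 2.9667

S is symmetric (S[j,i] = S[i,j]). Assembling:

S = [[5.9, 1.7],
 [1.7, 2.9667]]


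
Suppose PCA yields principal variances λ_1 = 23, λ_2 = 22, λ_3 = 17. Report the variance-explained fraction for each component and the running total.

Step 1 — total variance = trace(Sigma) = Σ λ_i = 23 + 22 + 17 = 62.

Step 2 — fraction explained by component i = λ_i / Σ λ:
  PC1: 23/62 = 0.371
  PC2: 22/62 = 0.3548
  PC3: 17/62 = 0.2742

Step 3 — cumulative fraction after k components = (λ_1 + ... + λ_k) / Σ λ:
  k = 1: 23/62 = 0.371
  k = 2: (23 + 22)/62 = 45/62 = 0.7258
  k = 3: (23 + 22 + 17)/62 = 62/62 = 1

Summary (fraction, with percent):

explained: PC1 0.371 (37.1%), PC2 0.3548 (35.48%), PC3 0.2742 (27.42%);  cumulative: 0.371, 0.7258, 1


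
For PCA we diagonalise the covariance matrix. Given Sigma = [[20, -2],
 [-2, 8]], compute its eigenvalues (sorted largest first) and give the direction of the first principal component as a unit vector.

Step 1 — characteristic polynomial of 2×2 Sigma:
  det(Sigma - λI) = λ² - trace · λ + det = 0.
  trace = 20 + 8 = 28, det = 20·8 - (-2)² = 156.
Step 2 — discriminant:
  Δ = trace² - 4·det = 784 - 624 = 160.
Step 3 — eigenvalues:
  λ = (trace ± √Δ)/2 = (28 ± 12.6491)/2,
  λ_1 = 20.3246,  λ_2 = 7.6754.

Step 4 — unit eigenvector for λ_1: solve (Sigma - λ_1 I)v = 0. First row:
  (20 - 20.3246)·v_x + (-2)·v_y = 0, i.e. (-0.3246)·v_x + (-2)·v_y = 0,
  so v ∝ (b, λ_1 - a) = (-2, 0.3246); multiply by -1 so the first entry is positive: u = (2, -0.3246).
  ||u|| = √((2)² + (-0.3246)²) = √(4.1053) ≈ 2.0262,
  v_1 = u/||u|| ≈ (0.9871, -0.1602) (||v_1|| = 1).

λ_1 = 20.3246,  λ_2 = 7.6754;  v_1 ≈ (0.9871, -0.1602)


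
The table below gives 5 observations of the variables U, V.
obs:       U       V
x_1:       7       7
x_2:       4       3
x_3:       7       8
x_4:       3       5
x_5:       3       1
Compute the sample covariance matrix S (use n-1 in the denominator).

Step 1 — column means:
  mean(U) = (7 + 4 + 7 + 3 + 3) / 5 = 24/5 = 4.8
  mean(V) = (7 + 3 + 8 + 5 + 1) / 5 = 24/5 = 4.8

Step 2 — sample covariance S[i,j] = (1/(n-1)) · Σ_k (x_{k,i} - mean_i) · (x_{k,j} - mean_j), with n-1 = 4.
  S[U,U] = ((2.2)·(2.2) + (-0.8)·(-0.8) + (2.2)·(2.2) + (-1.8)·(-1.8) + (-1.8)·(-1.8)) / 4 = 16.8/4 = 4.2
  S[U,V] = ((2.2)·(2.2) + (-0.8)·(-1.8) + (2.2)·(3.2) + (-1.8)·(0.2) + (-1.8)·(-3.8)) / 4 = 19.8/4 = 4.95
  S[V,V] = ((2.2)·(2.2) + (-1.8)·(-1.8) + (3.2)·(3.2) + (0.2)·(0.2) + (-3.8)·(-3.8)) / 4 = 32.8/4 = 8.2

S is symmetric (S[j,i] = S[i,j]). Assembling:

S = [[4.2, 4.95],
 [4.95, 8.2]]


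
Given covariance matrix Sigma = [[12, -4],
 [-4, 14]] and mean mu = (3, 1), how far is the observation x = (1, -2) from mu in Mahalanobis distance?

Step 1 — centre the observation: (x - mu) = (-2, -3).

Step 2 — invert Sigma. det(Sigma) = 12·14 - (-4)² = 152.
  Sigma^{-1} = (1/det) · [[d, -b], [-b, a]] = [[0.0921, 0.0263],
 [0.0263, 0.0789]].

Step 3 — form the quadratic (x - mu)^T · Sigma^{-1} · (x - mu):
  Sigma^{-1} · (x - mu) = (-0.2632, -0.2895).
  (x - mu)^T · [Sigma^{-1} · (x - mu)] = (-2)·(-0.2632) + (-3)·(-0.2895) = 1.3947.

Step 4 — take square root: d = √(1.3947) ≈ 1.181.

d(x, mu) = √(1.3947) ≈ 1.181


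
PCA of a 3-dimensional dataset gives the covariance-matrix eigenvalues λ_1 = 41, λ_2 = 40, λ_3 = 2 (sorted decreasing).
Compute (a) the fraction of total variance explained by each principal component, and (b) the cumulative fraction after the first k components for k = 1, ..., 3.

Step 1 — total variance = trace(Sigma) = Σ λ_i = 41 + 40 + 2 = 83.

Step 2 — fraction explained by component i = λ_i / Σ λ:
  PC1: 41/83 = 0.494
  PC2: 40/83 = 0.4819
  PC3: 2/83 = 0.0241

Step 3 — cumulative fraction after k components = (λ_1 + ... + λ_k) / Σ λ:
  k = 1: 41/83 = 0.494
  k = 2: (41 + 40)/83 = 81/83 = 0.9759
  k = 3: (41 + 40 + 2)/83 = 83/83 = 1

Summary (fraction, with percent):

explained: PC1 0.494 (49.4%), PC2 0.4819 (48.19%), PC3 0.0241 (2.41%);  cumulative: 0.494, 0.9759, 1


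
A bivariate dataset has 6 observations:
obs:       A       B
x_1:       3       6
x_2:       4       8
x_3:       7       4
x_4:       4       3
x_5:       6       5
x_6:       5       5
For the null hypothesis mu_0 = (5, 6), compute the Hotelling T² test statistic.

Step 1 — sample mean vector:
  mean(A) = (3 + 4 + 7 + 4 + 6 + 5) / 6 = 29/6 = 4.8333
  mean(B) = (6 + 8 + 4 + 3 + 5 + 5) / 6 = 31/6 = 5.1667
  x̄ = (4.8333, 5.1667),  deviation x̄ - mu_0 = (4.8333, 5.1667) - (5, 6) = (-0.1667, -0.8333).

Step 2 — sample covariance matrix, S[i,j] = (1/(n-1)) · Σ_k (x_{k,i} - mean_i) · (x_{k,j} - mean_j), divisor n-1 = 5:
  S[A,A] = ((-1.8333)·(-1.8333) + (-0.8333)·(-0.8333) + (2.1667)·(2.1667) + (-0.8333)·(-0.8333) + (1.1667)·(1.1667) + (0.1667)·(0.1667)) / 5 = 10.8333/5 = 2.1667
  S[A,B] = ((-1.8333)·(0.8333) + (-0.8333)·(2.8333) + (2.1667)·(-1.1667) + (-0.8333)·(-2.1667) + (1.1667)·(-0.1667) + (0.1667)·(-0.1667)) / 5 = -4.8333/5 = -0.9667
  S[B,B] = ((0.8333)·(0.8333) + (2.8333)·(2.8333) + (-1.1667)·(-1.1667) + (-2.1667)·(-2.1667) + (-0.1667)·(-0.1667) + (-0.1667)·(-0.1667)) / 5 = 14.8333/5 = 2.9667
  S = [[2.1667, -0.9667],
 [-0.9667, 2.9667]].

Step 3 — invert S. det(S) = 2.1667·2.9667 - (-0.9667)² = 5.4933.
  S^{-1} = (1/det) · [[d, -b], [-b, a]] = [[0.54, 0.176],
 [0.176, 0.3944]].

Step 4 — quadratic form (x̄ - mu_0)^T · S^{-1} · (x̄ - mu_0):
  S^{-1} · (x̄ - mu_0) = (-0.2367, -0.358),
  (x̄ - mu_0)^T · [...] = (-0.1667)·(-0.2367) + (-0.8333)·(-0.358) = 0.3378.

Step 5 — scale by n: T² = 6 · 0.3378 = 2.0267.

T² ≈ 2.0267


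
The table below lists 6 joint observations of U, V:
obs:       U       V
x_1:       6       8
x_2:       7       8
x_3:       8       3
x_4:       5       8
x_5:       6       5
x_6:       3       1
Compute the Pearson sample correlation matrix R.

Step 1 — column means:
  mean(U) = (6 + 7 + 8 + 5 + 6 + 3) / 6 = 35/6 = 5.8333
  mean(V) = (8 + 8 + 3 + 8 + 5 + 1) / 6 = 33/6 = 5.5

Step 2 — sample variances and covariances s[i,j] = (1/(n-1)) · Σ_k (x_{k,i} - mean_i) · (x_{k,j} - mean_j), with n-1 = 5:
  s[U,U] = ((0.1667)·(0.1667) + (1.1667)·(1.1667) + (2.1667)·(2.1667) + (-0.8333)·(-0.8333) + (0.1667)·(0.1667) + (-2.8333)·(-2.8333)) / 5 = 14.8333/5 = 2.9667
  s[U,V] = ((0.1667)·(2.5) + (1.1667)·(2.5) + (2.1667)·(-2.5) + (-0.8333)·(2.5) + (0.1667)·(-0.5) + (-2.8333)·(-4.5)) / 5 = 8.5/5 = 1.7
  s[V,V] = ((2.5)·(2.5) + (2.5)·(2.5) + (-2.5)·(-2.5) + (2.5)·(2.5) + (-0.5)·(-0.5) + (-4.5)·(-4.5)) / 5 = 45.5/5 = 9.1
  Sample standard deviations s_i = √(s[i,i]):
  s(U) = √(2.9667) = 1.7224
  s(V) = √(9.1) = 3.0166

Step 3 — r_{ij} = s_{ij} / (s_i · s_j):
  r[U,U] = 1 (diagonal).
  r[U,V] = 1.7 / (1.7224 · 3.0166) = 1.7 / 5.1958 = 0.3272
  r[V,V] = 1 (diagonal).

R is symmetric with unit diagonal. Assembling:

R = [[1, 0.3272],
 [0.3272, 1]]


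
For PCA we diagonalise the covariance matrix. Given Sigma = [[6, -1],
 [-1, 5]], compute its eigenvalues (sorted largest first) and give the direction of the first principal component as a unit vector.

Step 1 — characteristic polynomial of 2×2 Sigma:
  det(Sigma - λI) = λ² - trace · λ + det = 0.
  trace = 6 + 5 = 11, det = 6·5 - (-1)² = 29.
Step 2 — discriminant:
  Δ = trace² - 4·det = 121 - 116 = 5.
Step 3 — eigenvalues:
  λ = (trace ± √Δ)/2 = (11 ± 2.2361)/2,
  λ_1 = 6.618,  λ_2 = 4.382.

Step 4 — unit eigenvector for λ_1: solve (Sigma - λ_1 I)v = 0. First row:
  (6 - 6.618)·v_x + (-1)·v_y = 0, i.e. (-0.618)·v_x + (-1)·v_y = 0,
  so v ∝ (b, λ_1 - a) = (-1, 0.618); multiply by -1 so the first entry is positive: u = (1, -0.618).
  ||u|| = √((1)² + (-0.618)²) = √(1.382) ≈ 1.1756,
  v_1 = u/||u|| ≈ (0.8507, -0.5257) (||v_1|| = 1).

λ_1 = 6.618,  λ_2 = 4.382;  v_1 ≈ (0.8507, -0.5257)


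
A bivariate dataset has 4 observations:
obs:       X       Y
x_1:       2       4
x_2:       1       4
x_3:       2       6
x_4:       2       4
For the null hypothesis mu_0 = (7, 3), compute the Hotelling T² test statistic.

Step 1 — sample mean vector:
  mean(X) = (2 + 1 + 2 + 2) / 4 = 7/4 = 1.75
  mean(Y) = (4 + 4 + 6 + 4) / 4 = 18/4 = 4.5
  x̄ = (1.75, 4.5),  deviation x̄ - mu_0 = (1.75, 4.5) - (7, 3) = (-5.25, 1.5).

Step 2 — sample covariance matrix, S[i,j] = (1/(n-1)) · Σ_k (x_{k,i} - mean_i) · (x_{k,j} - mean_j), divisor n-1 = 3:
  S[X,X] = ((0.25)·(0.25) + (-0.75)·(-0.75) + (0.25)·(0.25) + (0.25)·(0.25)) / 3 = 0.75/3 = 0.25
  S[X,Y] = ((0.25)·(-0.5) + (-0.75)·(-0.5) + (0.25)·(1.5) + (0.25)·(-0.5)) / 3 = 0.5/3 = 0.1667
  S[Y,Y] = ((-0.5)·(-0.5) + (-0.5)·(-0.5) + (1.5)·(1.5) + (-0.5)·(-0.5)) / 3 = 3/3 = 1
  S = [[0.25, 0.1667],
 [0.1667, 1]].

Step 3 — invert S. det(S) = 0.25·1 - (0.1667)² = 0.2222.
  S^{-1} = (1/det) · [[d, -b], [-b, a]] = [[4.5, -0.75],
 [-0.75, 1.125]].

Step 4 — quadratic form (x̄ - mu_0)^T · S^{-1} · (x̄ - mu_0):
  S^{-1} · (x̄ - mu_0) = (-24.75, 5.625),
  (x̄ - mu_0)^T · [...] = (-5.25)·(-24.75) + (1.5)·(5.625) = 138.375.

Step 5 — scale by n: T² = 4 · 138.375 = 553.5.

T² ≈ 553.5


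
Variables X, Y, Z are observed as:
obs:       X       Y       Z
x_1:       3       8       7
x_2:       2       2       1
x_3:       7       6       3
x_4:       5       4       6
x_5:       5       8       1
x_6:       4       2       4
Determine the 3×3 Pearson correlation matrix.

Step 1 — column means:
  mean(X) = (3 + 2 + 7 + 5 + 5 + 4) / 6 = 26/6 = 4.3333
  mean(Y) = (8 + 2 + 6 + 4 + 8 + 2) / 6 = 30/6 = 5
  mean(Z) = (7 + 1 + 3 + 6 + 1 + 4) / 6 = 22/6 = 3.6667

Step 2 — sample variances and covariances s[i,j] = (1/(n-1)) · Σ_k (x_{k,i} - mean_i) · (x_{k,j} - mean_j), with n-1 = 5:
  s[X,X] = ((-1.3333)·(-1.3333) + (-2.3333)·(-2.3333) + (2.6667)·(2.6667) + (0.6667)·(0.6667) + (0.6667)·(0.6667) + (-0.3333)·(-0.3333)) / 5 = 15.3333/5 = 3.0667
  s[X,Y] = ((-1.3333)·(3) + (-2.3333)·(-3) + (2.6667)·(1) + (0.6667)·(-1) + (0.6667)·(3) + (-0.3333)·(-3)) / 5 = 8/5 = 1.6
  s[X,Z] = ((-1.3333)·(3.3333) + (-2.3333)·(-2.6667) + (2.6667)·(-0.6667) + (0.6667)·(2.3333) + (0.6667)·(-2.6667) + (-0.3333)·(0.3333)) / 5 = -0.3333/5 = -0.0667
  s[Y,Y] = ((3)·(3) + (-3)·(-3) + (1)·(1) + (-1)·(-1) + (3)·(3) + (-3)·(-3)) / 5 = 38/5 = 7.6
  s[Y,Z] = ((3)·(3.3333) + (-3)·(-2.6667) + (1)·(-0.6667) + (-1)·(2.3333) + (3)·(-2.6667) + (-3)·(0.3333)) / 5 = 6/5 = 1.2
  s[Z,Z] = ((3.3333)·(3.3333) + (-2.6667)·(-2.6667) + (-0.6667)·(-0.6667) + (2.3333)·(2.3333) + (-2.6667)·(-2.6667) + (0.3333)·(0.3333)) / 5 = 31.3333/5 = 6.2667
  Sample standard deviations s_i = √(s[i,i]):
  s(X) = √(3.0667) = 1.7512
  s(Y) = √(7.6) = 2.7568
  s(Z) = √(6.2667) = 2.5033

Step 3 — r_{ij} = s_{ij} / (s_i · s_j):
  r[X,X] = 1 (diagonal).
  r[X,Y] = 1.6 / (1.7512 · 2.7568) = 1.6 / 4.8277 = 0.3314
  r[X,Z] = -0.0667 / (1.7512 · 2.5033) = -0.0667 / 4.3838 = -0.0152
  r[Y,Y] = 1 (diagonal).
  r[Y,Z] = 1.2 / (2.7568 · 2.5033) = 1.2 / 6.9012 = 0.1739
  r[Z,Z] = 1 (diagonal).

R is symmetric with unit diagonal. Assembling:

R = [[1, 0.3314, -0.0152],
 [0.3314, 1, 0.1739],
 [-0.0152, 0.1739, 1]]


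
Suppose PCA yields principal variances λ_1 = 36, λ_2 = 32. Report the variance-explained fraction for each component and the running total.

Step 1 — total variance = trace(Sigma) = Σ λ_i = 36 + 32 = 68.

Step 2 — fraction explained by component i = λ_i / Σ λ:
  PC1: 36/68 = 0.5294
  PC2: 32/68 = 0.4706

Step 3 — cumulative fraction after k components = (λ_1 + ... + λ_k) / Σ λ:
  k = 1: 36/68 = 0.5294
  k = 2: (36 + 32)/68 = 68/68 = 1

Summary (fraction, with percent):

explained: PC1 0.5294 (52.94%), PC2 0.4706 (47.06%);  cumulative: 0.5294, 1


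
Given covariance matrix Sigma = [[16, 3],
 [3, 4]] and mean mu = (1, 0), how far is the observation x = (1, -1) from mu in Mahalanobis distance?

Step 1 — centre the observation: (x - mu) = (0, -1).

Step 2 — invert Sigma. det(Sigma) = 16·4 - (3)² = 55.
  Sigma^{-1} = (1/det) · [[d, -b], [-b, a]] = [[0.0727, -0.0545],
 [-0.0545, 0.2909]].

Step 3 — form the quadratic (x - mu)^T · Sigma^{-1} · (x - mu):
  Sigma^{-1} · (x - mu) = (0.0545, -0.2909).
  (x - mu)^T · [Sigma^{-1} · (x - mu)] = (0)·(0.0545) + (-1)·(-0.2909) = 0.2909.

Step 4 — take square root: d = √(0.2909) ≈ 0.5394.

d(x, mu) = √(0.2909) ≈ 0.5394


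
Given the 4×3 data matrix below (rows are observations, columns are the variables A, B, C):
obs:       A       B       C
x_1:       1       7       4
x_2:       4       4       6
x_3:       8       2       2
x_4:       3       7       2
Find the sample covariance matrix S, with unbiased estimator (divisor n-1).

Step 1 — column means:
  mean(A) = (1 + 4 + 8 + 3) / 4 = 16/4 = 4
  mean(B) = (7 + 4 + 2 + 7) / 4 = 20/4 = 5
  mean(C) = (4 + 6 + 2 + 2) / 4 = 14/4 = 3.5

Step 2 — sample covariance S[i,j] = (1/(n-1)) · Σ_k (x_{k,i} - mean_i) · (x_{k,j} - mean_j), with n-1 = 3.
  S[A,A] = ((-3)·(-3) + (0)·(0) + (4)·(4) + (-1)·(-1)) / 3 = 26/3 = 8.6667
  S[A,B] = ((-3)·(2) + (0)·(-1) + (4)·(-3) + (-1)·(2)) / 3 = -20/3 = -6.6667
  S[A,C] = ((-3)·(0.5) + (0)·(2.5) + (4)·(-1.5) + (-1)·(-1.5)) / 3 = -6/3 = -2
  S[B,B] = ((2)·(2) + (-1)·(-1) + (-3)·(-3) + (2)·(2)) / 3 = 18/3 = 6
  S[B,C] = ((2)·(0.5) + (-1)·(2.5) + (-3)·(-1.5) + (2)·(-1.5)) / 3 = 0/3 = 0
  S[C,C] = ((0.5)·(0.5) + (2.5)·(2.5) + (-1.5)·(-1.5) + (-1.5)·(-1.5)) / 3 = 11/3 = 3.6667

S is symmetric (S[j,i] = S[i,j]). Assembling:

S = [[8.6667, -6.6667, -2],
 [-6.6667, 6, 0],
 [-2, 0, 3.6667]]


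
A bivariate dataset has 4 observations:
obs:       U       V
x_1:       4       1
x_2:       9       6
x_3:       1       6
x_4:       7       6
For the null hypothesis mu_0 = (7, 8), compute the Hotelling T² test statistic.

Step 1 — sample mean vector:
  mean(U) = (4 + 9 + 1 + 7) / 4 = 21/4 = 5.25
  mean(V) = (1 + 6 + 6 + 6) / 4 = 19/4 = 4.75
  x̄ = (5.25, 4.75),  deviation x̄ - mu_0 = (5.25, 4.75) - (7, 8) = (-1.75, -3.25).

Step 2 — sample covariance matrix, S[i,j] = (1/(n-1)) · Σ_k (x_{k,i} - mean_i) · (x_{k,j} - mean_j), divisor n-1 = 3:
  S[U,U] = ((-1.25)·(-1.25) + (3.75)·(3.75) + (-4.25)·(-4.25) + (1.75)·(1.75)) / 3 = 36.75/3 = 12.25
  S[U,V] = ((-1.25)·(-3.75) + (3.75)·(1.25) + (-4.25)·(1.25) + (1.75)·(1.25)) / 3 = 6.25/3 = 2.0833
  S[V,V] = ((-3.75)·(-3.75) + (1.25)·(1.25) + (1.25)·(1.25) + (1.25)·(1.25)) / 3 = 18.75/3 = 6.25
  S = [[12.25, 2.0833],
 [2.0833, 6.25]].

Step 3 — invert S. det(S) = 12.25·6.25 - (2.0833)² = 72.2222.
  S^{-1} = (1/det) · [[d, -b], [-b, a]] = [[0.0865, -0.0288],
 [-0.0288, 0.1696]].

Step 4 — quadratic form (x̄ - mu_0)^T · S^{-1} · (x̄ - mu_0):
  S^{-1} · (x̄ - mu_0) = (-0.0577, -0.5008),
  (x̄ - mu_0)^T · [...] = (-1.75)·(-0.0577) + (-3.25)·(-0.5008) = 1.7285.

Step 5 — scale by n: T² = 4 · 1.7285 = 6.9138.

T² ≈ 6.9138


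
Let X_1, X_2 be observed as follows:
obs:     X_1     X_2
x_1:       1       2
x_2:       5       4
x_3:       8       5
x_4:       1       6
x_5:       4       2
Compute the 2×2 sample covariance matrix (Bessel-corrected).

Step 1 — column means:
  mean(X_1) = (1 + 5 + 8 + 1 + 4) / 5 = 19/5 = 3.8
  mean(X_2) = (2 + 4 + 5 + 6 + 2) / 5 = 19/5 = 3.8

Step 2 — sample covariance S[i,j] = (1/(n-1)) · Σ_k (x_{k,i} - mean_i) · (x_{k,j} - mean_j), with n-1 = 4.
  S[X_1,X_1] = ((-2.8)·(-2.8) + (1.2)·(1.2) + (4.2)·(4.2) + (-2.8)·(-2.8) + (0.2)·(0.2)) / 4 = 34.8/4 = 8.7
  S[X_1,X_2] = ((-2.8)·(-1.8) + (1.2)·(0.2) + (4.2)·(1.2) + (-2.8)·(2.2) + (0.2)·(-1.8)) / 4 = 3.8/4 = 0.95
  S[X_2,X_2] = ((-1.8)·(-1.8) + (0.2)·(0.2) + (1.2)·(1.2) + (2.2)·(2.2) + (-1.8)·(-1.8)) / 4 = 12.8/4 = 3.2

S is symmetric (S[j,i] = S[i,j]). Assembling:

S = [[8.7, 0.95],
 [0.95, 3.2]]


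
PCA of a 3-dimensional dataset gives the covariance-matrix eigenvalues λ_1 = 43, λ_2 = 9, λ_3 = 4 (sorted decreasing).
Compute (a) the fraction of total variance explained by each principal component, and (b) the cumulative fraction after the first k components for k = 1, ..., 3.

Step 1 — total variance = trace(Sigma) = Σ λ_i = 43 + 9 + 4 = 56.

Step 2 — fraction explained by component i = λ_i / Σ λ:
  PC1: 43/56 = 0.7679
  PC2: 9/56 = 0.1607
  PC3: 4/56 = 0.0714

Step 3 — cumulative fraction after k components = (λ_1 + ... + λ_k) / Σ λ:
  k = 1: 43/56 = 0.7679
  k = 2: (43 + 9)/56 = 52/56 = 0.9286
  k = 3: (43 + 9 + 4)/56 = 56/56 = 1

Summary (fraction, with percent):

explained: PC1 0.7679 (76.79%), PC2 0.1607 (16.07%), PC3 0.0714 (7.14%);  cumulative: 0.7679, 0.9286, 1


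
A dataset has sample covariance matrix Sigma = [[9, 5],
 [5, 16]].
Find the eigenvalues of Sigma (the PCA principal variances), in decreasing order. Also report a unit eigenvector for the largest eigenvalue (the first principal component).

Step 1 — characteristic polynomial of 2×2 Sigma:
  det(Sigma - λI) = λ² - trace · λ + det = 0.
  trace = 9 + 16 = 25, det = 9·16 - (5)² = 119.
Step 2 — discriminant:
  Δ = trace² - 4·det = 625 - 476 = 149.
Step 3 — eigenvalues:
  λ = (trace ± √Δ)/2 = (25 ± 12.2066)/2,
  λ_1 = 18.6033,  λ_2 = 6.3967.

Step 4 — unit eigenvector for λ_1: solve (Sigma - λ_1 I)v = 0. First row:
  (9 - 18.6033)·v_x + (5)·v_y = 0, i.e. (-9.6033)·v_x + (5)·v_y = 0,
  so v ∝ (b, λ_1 - a) = (5, 9.6033) = u.
  ||u|| = √((5)² + (9.6033)²) = √(117.2229) ≈ 10.827,
  v_1 = u/||u|| ≈ (0.4618, 0.887) (||v_1|| = 1).

λ_1 = 18.6033,  λ_2 = 6.3967;  v_1 ≈ (0.4618, 0.887)


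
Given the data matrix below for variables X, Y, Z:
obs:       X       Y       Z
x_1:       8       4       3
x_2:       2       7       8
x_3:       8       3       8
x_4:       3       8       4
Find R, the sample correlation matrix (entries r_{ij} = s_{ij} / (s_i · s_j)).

Step 1 — column means:
  mean(X) = (8 + 2 + 8 + 3) / 4 = 21/4 = 5.25
  mean(Y) = (4 + 7 + 3 + 8) / 4 = 22/4 = 5.5
  mean(Z) = (3 + 8 + 8 + 4) / 4 = 23/4 = 5.75

Step 2 — sample variances and covariances s[i,j] = (1/(n-1)) · Σ_k (x_{k,i} - mean_i) · (x_{k,j} - mean_j), with n-1 = 3:
  s[X,X] = ((2.75)·(2.75) + (-3.25)·(-3.25) + (2.75)·(2.75) + (-2.25)·(-2.25)) / 3 = 30.75/3 = 10.25
  s[X,Y] = ((2.75)·(-1.5) + (-3.25)·(1.5) + (2.75)·(-2.5) + (-2.25)·(2.5)) / 3 = -21.5/3 = -7.1667
  s[X,Z] = ((2.75)·(-2.75) + (-3.25)·(2.25) + (2.75)·(2.25) + (-2.25)·(-1.75)) / 3 = -4.75/3 = -1.5833
  s[Y,Y] = ((-1.5)·(-1.5) + (1.5)·(1.5) + (-2.5)·(-2.5) + (2.5)·(2.5)) / 3 = 17/3 = 5.6667
  s[Y,Z] = ((-1.5)·(-2.75) + (1.5)·(2.25) + (-2.5)·(2.25) + (2.5)·(-1.75)) / 3 = -2.5/3 = -0.8333
  s[Z,Z] = ((-2.75)·(-2.75) + (2.25)·(2.25) + (2.25)·(2.25) + (-1.75)·(-1.75)) / 3 = 20.75/3 = 6.9167
  Sample standard deviations s_i = √(s[i,i]):
  s(X) = √(10.25) = 3.2016
  s(Y) = √(5.6667) = 2.3805
  s(Z) = √(6.9167) = 2.63

Step 3 — r_{ij} = s_{ij} / (s_i · s_j):
  r[X,X] = 1 (diagonal).
  r[X,Y] = -7.1667 / (3.2016 · 2.3805) = -7.1667 / 7.6212 = -0.9404
  r[X,Z] = -1.5833 / (3.2016 · 2.63) = -1.5833 / 8.42 = -0.188
  r[Y,Y] = 1 (diagonal).
  r[Y,Z] = -0.8333 / (2.3805 · 2.63) = -0.8333 / 6.2605 = -0.1331
  r[Z,Z] = 1 (diagonal).

R is symmetric with unit diagonal. Assembling:

R = [[1, -0.9404, -0.188],
 [-0.9404, 1, -0.1331],
 [-0.188, -0.1331, 1]]


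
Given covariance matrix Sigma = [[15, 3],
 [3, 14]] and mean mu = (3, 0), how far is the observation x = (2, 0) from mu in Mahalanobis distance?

Step 1 — centre the observation: (x - mu) = (-1, 0).

Step 2 — invert Sigma. det(Sigma) = 15·14 - (3)² = 201.
  Sigma^{-1} = (1/det) · [[d, -b], [-b, a]] = [[0.0697, -0.0149],
 [-0.0149, 0.0746]].

Step 3 — form the quadratic (x - mu)^T · Sigma^{-1} · (x - mu):
  Sigma^{-1} · (x - mu) = (-0.0697, 0.0149).
  (x - mu)^T · [Sigma^{-1} · (x - mu)] = (-1)·(-0.0697) + (0)·(0.0149) = 0.0697.

Step 4 — take square root: d = √(0.0697) ≈ 0.2639.

d(x, mu) = √(0.0697) ≈ 0.2639


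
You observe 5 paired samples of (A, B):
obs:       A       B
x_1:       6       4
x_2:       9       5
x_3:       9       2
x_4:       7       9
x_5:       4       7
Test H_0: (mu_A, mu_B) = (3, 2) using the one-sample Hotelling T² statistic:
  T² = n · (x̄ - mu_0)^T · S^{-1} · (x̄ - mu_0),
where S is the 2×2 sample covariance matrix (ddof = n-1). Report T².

Step 1 — sample mean vector:
  mean(A) = (6 + 9 + 9 + 7 + 4) / 5 = 35/5 = 7
  mean(B) = (4 + 5 + 2 + 9 + 7) / 5 = 27/5 = 5.4
  x̄ = (7, 5.4),  deviation x̄ - mu_0 = (7, 5.4) - (3, 2) = (4, 3.4).

Step 2 — sample covariance matrix, S[i,j] = (1/(n-1)) · Σ_k (x_{k,i} - mean_i) · (x_{k,j} - mean_j), divisor n-1 = 4:
  S[A,A] = ((-1)·(-1) + (2)·(2) + (2)·(2) + (0)·(0) + (-3)·(-3)) / 4 = 18/4 = 4.5
  S[A,B] = ((-1)·(-1.4) + (2)·(-0.4) + (2)·(-3.4) + (0)·(3.6) + (-3)·(1.6)) / 4 = -11/4 = -2.75
  S[B,B] = ((-1.4)·(-1.4) + (-0.4)·(-0.4) + (-3.4)·(-3.4) + (3.6)·(3.6) + (1.6)·(1.6)) / 4 = 29.2/4 = 7.3
  S = [[4.5, -2.75],
 [-2.75, 7.3]].

Step 3 — invert S. det(S) = 4.5·7.3 - (-2.75)² = 25.2875.
  S^{-1} = (1/det) · [[d, -b], [-b, a]] = [[0.2887, 0.1087],
 [0.1087, 0.178]].

Step 4 — quadratic form (x̄ - mu_0)^T · S^{-1} · (x̄ - mu_0):
  S^{-1} · (x̄ - mu_0) = (1.5245, 1.04),
  (x̄ - mu_0)^T · [...] = (4)·(1.5245) + (3.4)·(1.04) = 9.634.

Step 5 — scale by n: T² = 5 · 9.634 = 48.17.

T² ≈ 48.17
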